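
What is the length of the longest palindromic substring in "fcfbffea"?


Input: "fcfbffea"
Checking substrings for palindromes:
  [0:3] "fcf" (len 3) => palindrome
  [2:5] "fbf" (len 3) => palindrome
  [4:6] "ff" (len 2) => palindrome
Longest palindromic substring: "fcf" with length 3

3


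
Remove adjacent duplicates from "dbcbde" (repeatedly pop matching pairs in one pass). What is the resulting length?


Input: dbcbde
Stack-based adjacent duplicate removal:
  Read 'd': push. Stack: d
  Read 'b': push. Stack: db
  Read 'c': push. Stack: dbc
  Read 'b': push. Stack: dbcb
  Read 'd': push. Stack: dbcbd
  Read 'e': push. Stack: dbcbde
Final stack: "dbcbde" (length 6)

6


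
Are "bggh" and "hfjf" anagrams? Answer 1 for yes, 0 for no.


Strings: "bggh", "hfjf"
Sorted first:  bggh
Sorted second: ffhj
Differ at position 0: 'b' vs 'f' => not anagrams

0


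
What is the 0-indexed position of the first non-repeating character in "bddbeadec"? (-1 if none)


Input: bddbeadec
Character frequencies:
  'a': 1
  'b': 2
  'c': 1
  'd': 3
  'e': 2
Scanning left to right for freq == 1:
  Position 0 ('b'): freq=2, skip
  Position 1 ('d'): freq=3, skip
  Position 2 ('d'): freq=3, skip
  Position 3 ('b'): freq=2, skip
  Position 4 ('e'): freq=2, skip
  Position 5 ('a'): unique! => answer = 5

5


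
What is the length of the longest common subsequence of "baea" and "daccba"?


LCS of "baea" and "daccba"
DP table:
           d    a    c    c    b    a
      0    0    0    0    0    0    0
  b   0    0    0    0    0    1    1
  a   0    0    1    1    1    1    2
  e   0    0    1    1    1    1    2
  a   0    0    1    1    1    1    2
LCS length = dp[4][6] = 2

2


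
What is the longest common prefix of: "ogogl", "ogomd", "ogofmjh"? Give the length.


Words: ogogl, ogomd, ogofmjh
  Position 0: all 'o' => match
  Position 1: all 'g' => match
  Position 2: all 'o' => match
  Position 3: ('g', 'm', 'f') => mismatch, stop
LCP = "ogo" (length 3)

3


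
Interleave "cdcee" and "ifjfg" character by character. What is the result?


Interleaving "cdcee" and "ifjfg":
  Position 0: 'c' from first, 'i' from second => "ci"
  Position 1: 'd' from first, 'f' from second => "df"
  Position 2: 'c' from first, 'j' from second => "cj"
  Position 3: 'e' from first, 'f' from second => "ef"
  Position 4: 'e' from first, 'g' from second => "eg"
Result: cidfcjefeg

cidfcjefeg


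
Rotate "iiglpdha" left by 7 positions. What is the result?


Input: "iiglpdha", rotate left by 7
First 7 characters: "iiglpdh"
Remaining characters: "a"
Concatenate remaining + first: "a" + "iiglpdh" = "aiiglpdh"

aiiglpdh


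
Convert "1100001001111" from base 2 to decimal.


Input: "1100001001111" in base 2
Positional expansion:
  Digit '1' (value 1) x 2^12 = 4096
  Digit '1' (value 1) x 2^11 = 2048
  Digit '0' (value 0) x 2^10 = 0
  Digit '0' (value 0) x 2^9 = 0
  Digit '0' (value 0) x 2^8 = 0
  Digit '0' (value 0) x 2^7 = 0
  Digit '1' (value 1) x 2^6 = 64
  Digit '0' (value 0) x 2^5 = 0
  Digit '0' (value 0) x 2^4 = 0
  Digit '1' (value 1) x 2^3 = 8
  Digit '1' (value 1) x 2^2 = 4
  Digit '1' (value 1) x 2^1 = 2
  Digit '1' (value 1) x 2^0 = 1
Sum = 6223

6223


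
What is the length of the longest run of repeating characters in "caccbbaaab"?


Input: "caccbbaaab"
Scanning for longest run:
  Position 1 ('a'): new char, reset run to 1
  Position 2 ('c'): new char, reset run to 1
  Position 3 ('c'): continues run of 'c', length=2
  Position 4 ('b'): new char, reset run to 1
  Position 5 ('b'): continues run of 'b', length=2
  Position 6 ('a'): new char, reset run to 1
  Position 7 ('a'): continues run of 'a', length=2
  Position 8 ('a'): continues run of 'a', length=3
  Position 9 ('b'): new char, reset run to 1
Longest run: 'a' with length 3

3


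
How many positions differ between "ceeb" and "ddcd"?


Comparing "ceeb" and "ddcd" position by position:
  Position 0: 'c' vs 'd' => DIFFER
  Position 1: 'e' vs 'd' => DIFFER
  Position 2: 'e' vs 'c' => DIFFER
  Position 3: 'b' vs 'd' => DIFFER
Positions that differ: 4

4


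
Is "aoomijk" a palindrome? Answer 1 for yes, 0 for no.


Input: aoomijk
Reversed: kjimooa
  Compare pos 0 ('a') with pos 6 ('k'): MISMATCH
  Compare pos 1 ('o') with pos 5 ('j'): MISMATCH
  Compare pos 2 ('o') with pos 4 ('i'): MISMATCH
Result: not a palindrome

0


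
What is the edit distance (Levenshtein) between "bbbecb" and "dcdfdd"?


Computing edit distance: "bbbecb" -> "dcdfdd"
DP table:
           d    c    d    f    d    d
      0    1    2    3    4    5    6
  b   1    1    2    3    4    5    6
  b   2    2    2    3    4    5    6
  b   3    3    3    3    4    5    6
  e   4    4    4    4    4    5    6
  c   5    5    4    5    5    5    6
  b   6    6    5    5    6    6    6
Edit distance = dp[6][6] = 6

6


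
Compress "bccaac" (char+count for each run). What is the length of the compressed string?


Input: bccaac
Runs:
  'b' x 1 => "b1"
  'c' x 2 => "c2"
  'a' x 2 => "a2"
  'c' x 1 => "c1"
Compressed: "b1c2a2c1"
Compressed length: 8

8


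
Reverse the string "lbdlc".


Input: lbdlc
Reading characters right to left:
  Position 4: 'c'
  Position 3: 'l'
  Position 2: 'd'
  Position 1: 'b'
  Position 0: 'l'
Reversed: cldbl

cldbl


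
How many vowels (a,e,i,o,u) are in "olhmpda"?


Input: olhmpda
Checking each character:
  'o' at position 0: vowel (running total: 1)
  'l' at position 1: consonant
  'h' at position 2: consonant
  'm' at position 3: consonant
  'p' at position 4: consonant
  'd' at position 5: consonant
  'a' at position 6: vowel (running total: 2)
Total vowels: 2

2


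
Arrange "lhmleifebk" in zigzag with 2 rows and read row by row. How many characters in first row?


Zigzag "lhmleifebk" into 2 rows:
Placing characters:
  'l' => row 0
  'h' => row 1
  'm' => row 0
  'l' => row 1
  'e' => row 0
  'i' => row 1
  'f' => row 0
  'e' => row 1
  'b' => row 0
  'k' => row 1
Rows:
  Row 0: "lmefb"
  Row 1: "hliek"
First row length: 5

5


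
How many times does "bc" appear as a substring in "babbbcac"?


Searching for "bc" in "babbbcac"
Scanning each position:
  Position 0: "ba" => no
  Position 1: "ab" => no
  Position 2: "bb" => no
  Position 3: "bb" => no
  Position 4: "bc" => MATCH
  Position 5: "ca" => no
  Position 6: "ac" => no
Total occurrences: 1

1


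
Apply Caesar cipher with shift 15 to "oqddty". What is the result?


Caesar cipher: shift "oqddty" by 15
  'o' (pos 14) + 15 = pos 3 = 'd'
  'q' (pos 16) + 15 = pos 5 = 'f'
  'd' (pos 3) + 15 = pos 18 = 's'
  'd' (pos 3) + 15 = pos 18 = 's'
  't' (pos 19) + 15 = pos 8 = 'i'
  'y' (pos 24) + 15 = pos 13 = 'n'
Result: dfssin

dfssin


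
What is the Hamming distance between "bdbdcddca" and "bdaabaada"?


Comparing "bdbdcddca" and "bdaabaada" position by position:
  Position 0: 'b' vs 'b' => same
  Position 1: 'd' vs 'd' => same
  Position 2: 'b' vs 'a' => differ
  Position 3: 'd' vs 'a' => differ
  Position 4: 'c' vs 'b' => differ
  Position 5: 'd' vs 'a' => differ
  Position 6: 'd' vs 'a' => differ
  Position 7: 'c' vs 'd' => differ
  Position 8: 'a' vs 'a' => same
Total differences (Hamming distance): 6

6


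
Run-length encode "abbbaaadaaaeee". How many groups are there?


Input: abbbaaadaaaeee
Scanning for consecutive runs:
  Group 1: 'a' x 1 (positions 0-0)
  Group 2: 'b' x 3 (positions 1-3)
  Group 3: 'a' x 3 (positions 4-6)
  Group 4: 'd' x 1 (positions 7-7)
  Group 5: 'a' x 3 (positions 8-10)
  Group 6: 'e' x 3 (positions 11-13)
Total groups: 6

6


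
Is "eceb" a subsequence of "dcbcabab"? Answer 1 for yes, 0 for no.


Check if "eceb" is a subsequence of "dcbcabab"
Greedy scan:
  Position 0 ('d'): no match needed
  Position 1 ('c'): no match needed
  Position 2 ('b'): no match needed
  Position 3 ('c'): no match needed
  Position 4 ('a'): no match needed
  Position 5 ('b'): no match needed
  Position 6 ('a'): no match needed
  Position 7 ('b'): no match needed
Only matched 0/4 characters => not a subsequence

0


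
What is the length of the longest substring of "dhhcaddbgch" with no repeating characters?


Input: "dhhcaddbgch"
Sliding window (track last position of each char):
  Position 0 ('d'): window [0,0] length 1 -- new best
  Position 1 ('h'): window [0,1] length 2 -- new best
  Position 2 ('h'): repeat (last at 1), move window start to 2
  Position 2 ('h'): window [2,2] length 1
  Position 3 ('c'): window [2,3] length 2
  Position 4 ('a'): window [2,4] length 3 -- new best
  Position 5 ('d'): window [2,5] length 4 -- new best
  Position 6 ('d'): repeat (last at 5), move window start to 6
  Position 6 ('d'): window [6,6] length 1
  Position 7 ('b'): window [6,7] length 2
  Position 8 ('g'): window [6,8] length 3
  Position 9 ('c'): window [6,9] length 4
  Position 10 ('h'): window [6,10] length 5 -- new best
Longest substring with no repeats: "dbgch" with length 5

5


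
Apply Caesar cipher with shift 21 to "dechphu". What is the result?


Caesar cipher: shift "dechphu" by 21
  'd' (pos 3) + 21 = pos 24 = 'y'
  'e' (pos 4) + 21 = pos 25 = 'z'
  'c' (pos 2) + 21 = pos 23 = 'x'
  'h' (pos 7) + 21 = pos 2 = 'c'
  'p' (pos 15) + 21 = pos 10 = 'k'
  'h' (pos 7) + 21 = pos 2 = 'c'
  'u' (pos 20) + 21 = pos 15 = 'p'
Result: yzxckcp

yzxckcp


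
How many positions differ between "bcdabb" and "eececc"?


Comparing "bcdabb" and "eececc" position by position:
  Position 0: 'b' vs 'e' => DIFFER
  Position 1: 'c' vs 'e' => DIFFER
  Position 2: 'd' vs 'c' => DIFFER
  Position 3: 'a' vs 'e' => DIFFER
  Position 4: 'b' vs 'c' => DIFFER
  Position 5: 'b' vs 'c' => DIFFER
Positions that differ: 6

6


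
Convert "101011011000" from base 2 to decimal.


Input: "101011011000" in base 2
Positional expansion:
  Digit '1' (value 1) x 2^11 = 2048
  Digit '0' (value 0) x 2^10 = 0
  Digit '1' (value 1) x 2^9 = 512
  Digit '0' (value 0) x 2^8 = 0
  Digit '1' (value 1) x 2^7 = 128
  Digit '1' (value 1) x 2^6 = 64
  Digit '0' (value 0) x 2^5 = 0
  Digit '1' (value 1) x 2^4 = 16
  Digit '1' (value 1) x 2^3 = 8
  Digit '0' (value 0) x 2^2 = 0
  Digit '0' (value 0) x 2^1 = 0
  Digit '0' (value 0) x 2^0 = 0
Sum = 2776

2776


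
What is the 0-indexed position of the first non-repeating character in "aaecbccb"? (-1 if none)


Input: aaecbccb
Character frequencies:
  'a': 2
  'b': 2
  'c': 3
  'e': 1
Scanning left to right for freq == 1:
  Position 0 ('a'): freq=2, skip
  Position 1 ('a'): freq=2, skip
  Position 2 ('e'): unique! => answer = 2

2


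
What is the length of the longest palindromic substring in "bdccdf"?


Input: "bdccdf"
Checking substrings for palindromes:
  [1:5] "dccd" (len 4) => palindrome
  [2:4] "cc" (len 2) => palindrome
Longest palindromic substring: "dccd" with length 4

4


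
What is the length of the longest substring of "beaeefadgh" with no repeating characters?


Input: "beaeefadgh"
Sliding window (track last position of each char):
  Position 0 ('b'): window [0,0] length 1 -- new best
  Position 1 ('e'): window [0,1] length 2 -- new best
  Position 2 ('a'): window [0,2] length 3 -- new best
  Position 3 ('e'): repeat (last at 1), move window start to 2
  Position 3 ('e'): window [2,3] length 2
  Position 4 ('e'): repeat (last at 3), move window start to 4
  Position 4 ('e'): window [4,4] length 1
  Position 5 ('f'): window [4,5] length 2
  Position 6 ('a'): window [4,6] length 3
  Position 7 ('d'): window [4,7] length 4 -- new best
  Position 8 ('g'): window [4,8] length 5 -- new best
  Position 9 ('h'): window [4,9] length 6 -- new best
Longest substring with no repeats: "efadgh" with length 6

6


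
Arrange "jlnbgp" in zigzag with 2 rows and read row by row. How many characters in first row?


Zigzag "jlnbgp" into 2 rows:
Placing characters:
  'j' => row 0
  'l' => row 1
  'n' => row 0
  'b' => row 1
  'g' => row 0
  'p' => row 1
Rows:
  Row 0: "jng"
  Row 1: "lbp"
First row length: 3

3


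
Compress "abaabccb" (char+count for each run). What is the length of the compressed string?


Input: abaabccb
Runs:
  'a' x 1 => "a1"
  'b' x 1 => "b1"
  'a' x 2 => "a2"
  'b' x 1 => "b1"
  'c' x 2 => "c2"
  'b' x 1 => "b1"
Compressed: "a1b1a2b1c2b1"
Compressed length: 12

12


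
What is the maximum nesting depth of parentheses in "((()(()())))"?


Input: "((()(()())))"
Tracking depth:
  Position 0 '(': depth becomes 1
  Position 1 '(': depth becomes 2
  Position 2 '(': depth becomes 3
  Position 3 ')': depth becomes 2
  Position 4 '(': depth becomes 3
  Position 5 '(': depth becomes 4
  Position 6 ')': depth becomes 3
  Position 7 '(': depth becomes 4
  Position 8 ')': depth becomes 3
  Position 9 ')': depth becomes 2
  Position 10 ')': depth becomes 1
  Position 11 ')': depth becomes 0
Maximum depth reached: 4

4


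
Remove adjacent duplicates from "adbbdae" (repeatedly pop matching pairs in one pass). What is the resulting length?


Input: adbbdae
Stack-based adjacent duplicate removal:
  Read 'a': push. Stack: a
  Read 'd': push. Stack: ad
  Read 'b': push. Stack: adb
  Read 'b': matches stack top 'b' => pop. Stack: ad
  Read 'd': matches stack top 'd' => pop. Stack: a
  Read 'a': matches stack top 'a' => pop. Stack: (empty)
  Read 'e': push. Stack: e
Final stack: "e" (length 1)

1


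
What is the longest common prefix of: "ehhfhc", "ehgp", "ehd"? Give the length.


Words: ehhfhc, ehgp, ehd
  Position 0: all 'e' => match
  Position 1: all 'h' => match
  Position 2: ('h', 'g', 'd') => mismatch, stop
LCP = "eh" (length 2)

2


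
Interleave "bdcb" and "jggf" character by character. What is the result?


Interleaving "bdcb" and "jggf":
  Position 0: 'b' from first, 'j' from second => "bj"
  Position 1: 'd' from first, 'g' from second => "dg"
  Position 2: 'c' from first, 'g' from second => "cg"
  Position 3: 'b' from first, 'f' from second => "bf"
Result: bjdgcgbf

bjdgcgbf


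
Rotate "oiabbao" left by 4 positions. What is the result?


Input: "oiabbao", rotate left by 4
First 4 characters: "oiab"
Remaining characters: "bao"
Concatenate remaining + first: "bao" + "oiab" = "baooiab"

baooiab


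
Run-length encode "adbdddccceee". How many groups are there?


Input: adbdddccceee
Scanning for consecutive runs:
  Group 1: 'a' x 1 (positions 0-0)
  Group 2: 'd' x 1 (positions 1-1)
  Group 3: 'b' x 1 (positions 2-2)
  Group 4: 'd' x 3 (positions 3-5)
  Group 5: 'c' x 3 (positions 6-8)
  Group 6: 'e' x 3 (positions 9-11)
Total groups: 6

6


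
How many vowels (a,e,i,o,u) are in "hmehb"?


Input: hmehb
Checking each character:
  'h' at position 0: consonant
  'm' at position 1: consonant
  'e' at position 2: vowel (running total: 1)
  'h' at position 3: consonant
  'b' at position 4: consonant
Total vowels: 1

1


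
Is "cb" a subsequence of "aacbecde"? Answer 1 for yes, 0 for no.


Check if "cb" is a subsequence of "aacbecde"
Greedy scan:
  Position 0 ('a'): no match needed
  Position 1 ('a'): no match needed
  Position 2 ('c'): matches sub[0] = 'c'
  Position 3 ('b'): matches sub[1] = 'b'
  Position 4 ('e'): no match needed
  Position 5 ('c'): no match needed
  Position 6 ('d'): no match needed
  Position 7 ('e'): no match needed
All 2 characters matched => is a subsequence

1


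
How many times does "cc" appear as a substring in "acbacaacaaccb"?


Searching for "cc" in "acbacaacaaccb"
Scanning each position:
  Position 0: "ac" => no
  Position 1: "cb" => no
  Position 2: "ba" => no
  Position 3: "ac" => no
  Position 4: "ca" => no
  Position 5: "aa" => no
  Position 6: "ac" => no
  Position 7: "ca" => no
  Position 8: "aa" => no
  Position 9: "ac" => no
  Position 10: "cc" => MATCH
  Position 11: "cb" => no
Total occurrences: 1

1


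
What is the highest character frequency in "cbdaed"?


Input: cbdaed
Character counts:
  'a': 1
  'b': 1
  'c': 1
  'd': 2
  'e': 1
Maximum frequency: 2

2


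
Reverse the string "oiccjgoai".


Input: oiccjgoai
Reading characters right to left:
  Position 8: 'i'
  Position 7: 'a'
  Position 6: 'o'
  Position 5: 'g'
  Position 4: 'j'
  Position 3: 'c'
  Position 2: 'c'
  Position 1: 'i'
  Position 0: 'o'
Reversed: iaogjccio

iaogjccio


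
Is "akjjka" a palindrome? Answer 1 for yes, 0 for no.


Input: akjjka
Reversed: akjjka
  Compare pos 0 ('a') with pos 5 ('a'): match
  Compare pos 1 ('k') with pos 4 ('k'): match
  Compare pos 2 ('j') with pos 3 ('j'): match
Result: palindrome

1


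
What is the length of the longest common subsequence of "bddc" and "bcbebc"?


LCS of "bddc" and "bcbebc"
DP table:
           b    c    b    e    b    c
      0    0    0    0    0    0    0
  b   0    1    1    1    1    1    1
  d   0    1    1    1    1    1    1
  d   0    1    1    1    1    1    1
  c   0    1    2    2    2    2    2
LCS length = dp[4][6] = 2

2


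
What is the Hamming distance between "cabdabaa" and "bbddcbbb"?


Comparing "cabdabaa" and "bbddcbbb" position by position:
  Position 0: 'c' vs 'b' => differ
  Position 1: 'a' vs 'b' => differ
  Position 2: 'b' vs 'd' => differ
  Position 3: 'd' vs 'd' => same
  Position 4: 'a' vs 'c' => differ
  Position 5: 'b' vs 'b' => same
  Position 6: 'a' vs 'b' => differ
  Position 7: 'a' vs 'b' => differ
Total differences (Hamming distance): 6

6


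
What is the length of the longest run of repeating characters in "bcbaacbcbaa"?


Input: "bcbaacbcbaa"
Scanning for longest run:
  Position 1 ('c'): new char, reset run to 1
  Position 2 ('b'): new char, reset run to 1
  Position 3 ('a'): new char, reset run to 1
  Position 4 ('a'): continues run of 'a', length=2
  Position 5 ('c'): new char, reset run to 1
  Position 6 ('b'): new char, reset run to 1
  Position 7 ('c'): new char, reset run to 1
  Position 8 ('b'): new char, reset run to 1
  Position 9 ('a'): new char, reset run to 1
  Position 10 ('a'): continues run of 'a', length=2
Longest run: 'a' with length 2

2


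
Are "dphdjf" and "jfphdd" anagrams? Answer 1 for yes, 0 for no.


Strings: "dphdjf", "jfphdd"
Sorted first:  ddfhjp
Sorted second: ddfhjp
Sorted forms match => anagrams

1


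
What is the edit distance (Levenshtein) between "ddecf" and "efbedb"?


Computing edit distance: "ddecf" -> "efbedb"
DP table:
           e    f    b    e    d    b
      0    1    2    3    4    5    6
  d   1    1    2    3    4    4    5
  d   2    2    2    3    4    4    5
  e   3    2    3    3    3    4    5
  c   4    3    3    4    4    4    5
  f   5    4    3    4    5    5    5
Edit distance = dp[5][6] = 5

5


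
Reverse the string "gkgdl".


Input: gkgdl
Reading characters right to left:
  Position 4: 'l'
  Position 3: 'd'
  Position 2: 'g'
  Position 1: 'k'
  Position 0: 'g'
Reversed: ldgkg

ldgkg


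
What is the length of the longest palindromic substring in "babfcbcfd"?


Input: "babfcbcfd"
Checking substrings for palindromes:
  [3:8] "fcbcf" (len 5) => palindrome
  [0:3] "bab" (len 3) => palindrome
  [4:7] "cbc" (len 3) => palindrome
Longest palindromic substring: "fcbcf" with length 5

5


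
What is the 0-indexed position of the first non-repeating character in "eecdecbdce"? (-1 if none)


Input: eecdecbdce
Character frequencies:
  'b': 1
  'c': 3
  'd': 2
  'e': 4
Scanning left to right for freq == 1:
  Position 0 ('e'): freq=4, skip
  Position 1 ('e'): freq=4, skip
  Position 2 ('c'): freq=3, skip
  Position 3 ('d'): freq=2, skip
  Position 4 ('e'): freq=4, skip
  Position 5 ('c'): freq=3, skip
  Position 6 ('b'): unique! => answer = 6

6


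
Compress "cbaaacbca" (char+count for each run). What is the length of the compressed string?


Input: cbaaacbca
Runs:
  'c' x 1 => "c1"
  'b' x 1 => "b1"
  'a' x 3 => "a3"
  'c' x 1 => "c1"
  'b' x 1 => "b1"
  'c' x 1 => "c1"
  'a' x 1 => "a1"
Compressed: "c1b1a3c1b1c1a1"
Compressed length: 14

14


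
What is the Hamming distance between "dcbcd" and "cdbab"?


Comparing "dcbcd" and "cdbab" position by position:
  Position 0: 'd' vs 'c' => differ
  Position 1: 'c' vs 'd' => differ
  Position 2: 'b' vs 'b' => same
  Position 3: 'c' vs 'a' => differ
  Position 4: 'd' vs 'b' => differ
Total differences (Hamming distance): 4

4


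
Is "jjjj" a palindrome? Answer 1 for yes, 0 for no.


Input: jjjj
Reversed: jjjj
  Compare pos 0 ('j') with pos 3 ('j'): match
  Compare pos 1 ('j') with pos 2 ('j'): match
Result: palindrome

1


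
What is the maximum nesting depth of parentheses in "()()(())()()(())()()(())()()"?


Input: "()()(())()()(())()()(())()()"
Tracking depth:
  Position 0 '(': depth becomes 1
  Position 1 ')': depth becomes 0
  Position 2 '(': depth becomes 1
  Position 3 ')': depth becomes 0
  Position 4 '(': depth becomes 1
  Position 5 '(': depth becomes 2
  Position 6 ')': depth becomes 1
  Position 7 ')': depth becomes 0
  Position 8 '(': depth becomes 1
  Position 9 ')': depth becomes 0
  Position 10 '(': depth becomes 1
  Position 11 ')': depth becomes 0
  Position 12 '(': depth becomes 1
  Position 13 '(': depth becomes 2
  Position 14 ')': depth becomes 1
  Position 15 ')': depth becomes 0
  Position 16 '(': depth becomes 1
  Position 17 ')': depth becomes 0
  Position 18 '(': depth becomes 1
  Position 19 ')': depth becomes 0
  Position 20 '(': depth becomes 1
  Position 21 '(': depth becomes 2
  Position 22 ')': depth becomes 1
  Position 23 ')': depth becomes 0
  Position 24 '(': depth becomes 1
  Position 25 ')': depth becomes 0
  Position 26 '(': depth becomes 1
  Position 27 ')': depth becomes 0
Maximum depth reached: 2

2


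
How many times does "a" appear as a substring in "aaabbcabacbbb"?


Searching for "a" in "aaabbcabacbbb"
Scanning each position:
  Position 0: "a" => MATCH
  Position 1: "a" => MATCH
  Position 2: "a" => MATCH
  Position 3: "b" => no
  Position 4: "b" => no
  Position 5: "c" => no
  Position 6: "a" => MATCH
  Position 7: "b" => no
  Position 8: "a" => MATCH
  Position 9: "c" => no
  Position 10: "b" => no
  Position 11: "b" => no
  Position 12: "b" => no
Total occurrences: 5

5


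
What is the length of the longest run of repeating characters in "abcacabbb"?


Input: "abcacabbb"
Scanning for longest run:
  Position 1 ('b'): new char, reset run to 1
  Position 2 ('c'): new char, reset run to 1
  Position 3 ('a'): new char, reset run to 1
  Position 4 ('c'): new char, reset run to 1
  Position 5 ('a'): new char, reset run to 1
  Position 6 ('b'): new char, reset run to 1
  Position 7 ('b'): continues run of 'b', length=2
  Position 8 ('b'): continues run of 'b', length=3
Longest run: 'b' with length 3

3


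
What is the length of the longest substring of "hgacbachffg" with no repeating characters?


Input: "hgacbachffg"
Sliding window (track last position of each char):
  Position 0 ('h'): window [0,0] length 1 -- new best
  Position 1 ('g'): window [0,1] length 2 -- new best
  Position 2 ('a'): window [0,2] length 3 -- new best
  Position 3 ('c'): window [0,3] length 4 -- new best
  Position 4 ('b'): window [0,4] length 5 -- new best
  Position 5 ('a'): repeat (last at 2), move window start to 3
  Position 5 ('a'): window [3,5] length 3
  Position 6 ('c'): repeat (last at 3), move window start to 4
  Position 6 ('c'): window [4,6] length 3
  Position 7 ('h'): window [4,7] length 4
  Position 8 ('f'): window [4,8] length 5
  Position 9 ('f'): repeat (last at 8), move window start to 9
  Position 9 ('f'): window [9,9] length 1
  Position 10 ('g'): window [9,10] length 2
Longest substring with no repeats: "hgacb" with length 5

5


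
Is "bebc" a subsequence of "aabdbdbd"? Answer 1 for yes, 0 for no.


Check if "bebc" is a subsequence of "aabdbdbd"
Greedy scan:
  Position 0 ('a'): no match needed
  Position 1 ('a'): no match needed
  Position 2 ('b'): matches sub[0] = 'b'
  Position 3 ('d'): no match needed
  Position 4 ('b'): no match needed
  Position 5 ('d'): no match needed
  Position 6 ('b'): no match needed
  Position 7 ('d'): no match needed
Only matched 1/4 characters => not a subsequence

0


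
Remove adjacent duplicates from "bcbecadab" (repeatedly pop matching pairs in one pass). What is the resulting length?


Input: bcbecadab
Stack-based adjacent duplicate removal:
  Read 'b': push. Stack: b
  Read 'c': push. Stack: bc
  Read 'b': push. Stack: bcb
  Read 'e': push. Stack: bcbe
  Read 'c': push. Stack: bcbec
  Read 'a': push. Stack: bcbeca
  Read 'd': push. Stack: bcbecad
  Read 'a': push. Stack: bcbecada
  Read 'b': push. Stack: bcbecadab
Final stack: "bcbecadab" (length 9)

9


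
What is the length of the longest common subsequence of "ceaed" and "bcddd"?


LCS of "ceaed" and "bcddd"
DP table:
           b    c    d    d    d
      0    0    0    0    0    0
  c   0    0    1    1    1    1
  e   0    0    1    1    1    1
  a   0    0    1    1    1    1
  e   0    0    1    1    1    1
  d   0    0    1    2    2    2
LCS length = dp[5][5] = 2

2


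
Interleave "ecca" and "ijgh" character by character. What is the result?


Interleaving "ecca" and "ijgh":
  Position 0: 'e' from first, 'i' from second => "ei"
  Position 1: 'c' from first, 'j' from second => "cj"
  Position 2: 'c' from first, 'g' from second => "cg"
  Position 3: 'a' from first, 'h' from second => "ah"
Result: eicjcgah

eicjcgah


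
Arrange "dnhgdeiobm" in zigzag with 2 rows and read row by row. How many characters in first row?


Zigzag "dnhgdeiobm" into 2 rows:
Placing characters:
  'd' => row 0
  'n' => row 1
  'h' => row 0
  'g' => row 1
  'd' => row 0
  'e' => row 1
  'i' => row 0
  'o' => row 1
  'b' => row 0
  'm' => row 1
Rows:
  Row 0: "dhdib"
  Row 1: "ngeom"
First row length: 5

5


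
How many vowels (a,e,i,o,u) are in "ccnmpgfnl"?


Input: ccnmpgfnl
Checking each character:
  'c' at position 0: consonant
  'c' at position 1: consonant
  'n' at position 2: consonant
  'm' at position 3: consonant
  'p' at position 4: consonant
  'g' at position 5: consonant
  'f' at position 6: consonant
  'n' at position 7: consonant
  'l' at position 8: consonant
Total vowels: 0

0


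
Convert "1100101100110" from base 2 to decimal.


Input: "1100101100110" in base 2
Positional expansion:
  Digit '1' (value 1) x 2^12 = 4096
  Digit '1' (value 1) x 2^11 = 2048
  Digit '0' (value 0) x 2^10 = 0
  Digit '0' (value 0) x 2^9 = 0
  Digit '1' (value 1) x 2^8 = 256
  Digit '0' (value 0) x 2^7 = 0
  Digit '1' (value 1) x 2^6 = 64
  Digit '1' (value 1) x 2^5 = 32
  Digit '0' (value 0) x 2^4 = 0
  Digit '0' (value 0) x 2^3 = 0
  Digit '1' (value 1) x 2^2 = 4
  Digit '1' (value 1) x 2^1 = 2
  Digit '0' (value 0) x 2^0 = 0
Sum = 6502

6502


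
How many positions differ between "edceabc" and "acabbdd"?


Comparing "edceabc" and "acabbdd" position by position:
  Position 0: 'e' vs 'a' => DIFFER
  Position 1: 'd' vs 'c' => DIFFER
  Position 2: 'c' vs 'a' => DIFFER
  Position 3: 'e' vs 'b' => DIFFER
  Position 4: 'a' vs 'b' => DIFFER
  Position 5: 'b' vs 'd' => DIFFER
  Position 6: 'c' vs 'd' => DIFFER
Positions that differ: 7

7


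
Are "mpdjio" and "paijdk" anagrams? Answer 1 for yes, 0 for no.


Strings: "mpdjio", "paijdk"
Sorted first:  dijmop
Sorted second: adijkp
Differ at position 0: 'd' vs 'a' => not anagrams

0


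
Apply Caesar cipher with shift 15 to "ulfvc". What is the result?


Caesar cipher: shift "ulfvc" by 15
  'u' (pos 20) + 15 = pos 9 = 'j'
  'l' (pos 11) + 15 = pos 0 = 'a'
  'f' (pos 5) + 15 = pos 20 = 'u'
  'v' (pos 21) + 15 = pos 10 = 'k'
  'c' (pos 2) + 15 = pos 17 = 'r'
Result: jaukr

jaukr


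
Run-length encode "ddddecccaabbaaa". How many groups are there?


Input: ddddecccaabbaaa
Scanning for consecutive runs:
  Group 1: 'd' x 4 (positions 0-3)
  Group 2: 'e' x 1 (positions 4-4)
  Group 3: 'c' x 3 (positions 5-7)
  Group 4: 'a' x 2 (positions 8-9)
  Group 5: 'b' x 2 (positions 10-11)
  Group 6: 'a' x 3 (positions 12-14)
Total groups: 6

6


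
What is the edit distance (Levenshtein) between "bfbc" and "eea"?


Computing edit distance: "bfbc" -> "eea"
DP table:
           e    e    a
      0    1    2    3
  b   1    1    2    3
  f   2    2    2    3
  b   3    3    3    3
  c   4    4    4    4
Edit distance = dp[4][3] = 4

4


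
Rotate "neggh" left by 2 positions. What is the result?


Input: "neggh", rotate left by 2
First 2 characters: "ne"
Remaining characters: "ggh"
Concatenate remaining + first: "ggh" + "ne" = "gghne"

gghne


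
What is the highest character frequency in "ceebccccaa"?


Input: ceebccccaa
Character counts:
  'a': 2
  'b': 1
  'c': 5
  'e': 2
Maximum frequency: 5

5


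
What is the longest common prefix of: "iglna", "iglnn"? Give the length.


Words: iglna, iglnn
  Position 0: all 'i' => match
  Position 1: all 'g' => match
  Position 2: all 'l' => match
  Position 3: all 'n' => match
  Position 4: ('a', 'n') => mismatch, stop
LCP = "igln" (length 4)

4


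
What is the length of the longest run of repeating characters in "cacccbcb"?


Input: "cacccbcb"
Scanning for longest run:
  Position 1 ('a'): new char, reset run to 1
  Position 2 ('c'): new char, reset run to 1
  Position 3 ('c'): continues run of 'c', length=2
  Position 4 ('c'): continues run of 'c', length=3
  Position 5 ('b'): new char, reset run to 1
  Position 6 ('c'): new char, reset run to 1
  Position 7 ('b'): new char, reset run to 1
Longest run: 'c' with length 3

3


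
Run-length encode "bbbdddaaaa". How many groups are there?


Input: bbbdddaaaa
Scanning for consecutive runs:
  Group 1: 'b' x 3 (positions 0-2)
  Group 2: 'd' x 3 (positions 3-5)
  Group 3: 'a' x 4 (positions 6-9)
Total groups: 3

3


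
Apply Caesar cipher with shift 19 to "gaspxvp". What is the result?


Caesar cipher: shift "gaspxvp" by 19
  'g' (pos 6) + 19 = pos 25 = 'z'
  'a' (pos 0) + 19 = pos 19 = 't'
  's' (pos 18) + 19 = pos 11 = 'l'
  'p' (pos 15) + 19 = pos 8 = 'i'
  'x' (pos 23) + 19 = pos 16 = 'q'
  'v' (pos 21) + 19 = pos 14 = 'o'
  'p' (pos 15) + 19 = pos 8 = 'i'
Result: ztliqoi

ztliqoi


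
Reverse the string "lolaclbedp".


Input: lolaclbedp
Reading characters right to left:
  Position 9: 'p'
  Position 8: 'd'
  Position 7: 'e'
  Position 6: 'b'
  Position 5: 'l'
  Position 4: 'c'
  Position 3: 'a'
  Position 2: 'l'
  Position 1: 'o'
  Position 0: 'l'
Reversed: pdeblcalol

pdeblcalol


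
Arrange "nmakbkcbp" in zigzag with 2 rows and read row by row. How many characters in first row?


Zigzag "nmakbkcbp" into 2 rows:
Placing characters:
  'n' => row 0
  'm' => row 1
  'a' => row 0
  'k' => row 1
  'b' => row 0
  'k' => row 1
  'c' => row 0
  'b' => row 1
  'p' => row 0
Rows:
  Row 0: "nabcp"
  Row 1: "mkkb"
First row length: 5

5


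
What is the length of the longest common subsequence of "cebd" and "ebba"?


LCS of "cebd" and "ebba"
DP table:
           e    b    b    a
      0    0    0    0    0
  c   0    0    0    0    0
  e   0    1    1    1    1
  b   0    1    2    2    2
  d   0    1    2    2    2
LCS length = dp[4][4] = 2

2


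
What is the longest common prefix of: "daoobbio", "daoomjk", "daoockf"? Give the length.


Words: daoobbio, daoomjk, daoockf
  Position 0: all 'd' => match
  Position 1: all 'a' => match
  Position 2: all 'o' => match
  Position 3: all 'o' => match
  Position 4: ('b', 'm', 'c') => mismatch, stop
LCP = "daoo" (length 4)

4


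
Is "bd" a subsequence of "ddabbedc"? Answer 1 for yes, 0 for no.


Check if "bd" is a subsequence of "ddabbedc"
Greedy scan:
  Position 0 ('d'): no match needed
  Position 1 ('d'): no match needed
  Position 2 ('a'): no match needed
  Position 3 ('b'): matches sub[0] = 'b'
  Position 4 ('b'): no match needed
  Position 5 ('e'): no match needed
  Position 6 ('d'): matches sub[1] = 'd'
  Position 7 ('c'): no match needed
All 2 characters matched => is a subsequence

1


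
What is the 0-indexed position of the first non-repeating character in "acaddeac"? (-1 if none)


Input: acaddeac
Character frequencies:
  'a': 3
  'c': 2
  'd': 2
  'e': 1
Scanning left to right for freq == 1:
  Position 0 ('a'): freq=3, skip
  Position 1 ('c'): freq=2, skip
  Position 2 ('a'): freq=3, skip
  Position 3 ('d'): freq=2, skip
  Position 4 ('d'): freq=2, skip
  Position 5 ('e'): unique! => answer = 5

5


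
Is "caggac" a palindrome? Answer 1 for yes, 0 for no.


Input: caggac
Reversed: caggac
  Compare pos 0 ('c') with pos 5 ('c'): match
  Compare pos 1 ('a') with pos 4 ('a'): match
  Compare pos 2 ('g') with pos 3 ('g'): match
Result: palindrome

1


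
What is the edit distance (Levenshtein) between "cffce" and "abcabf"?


Computing edit distance: "cffce" -> "abcabf"
DP table:
           a    b    c    a    b    f
      0    1    2    3    4    5    6
  c   1    1    2    2    3    4    5
  f   2    2    2    3    3    4    4
  f   3    3    3    3    4    4    4
  c   4    4    4    3    4    5    5
  e   5    5    5    4    4    5    6
Edit distance = dp[5][6] = 6

6


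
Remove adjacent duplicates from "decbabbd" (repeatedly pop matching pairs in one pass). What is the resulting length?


Input: decbabbd
Stack-based adjacent duplicate removal:
  Read 'd': push. Stack: d
  Read 'e': push. Stack: de
  Read 'c': push. Stack: dec
  Read 'b': push. Stack: decb
  Read 'a': push. Stack: decba
  Read 'b': push. Stack: decbab
  Read 'b': matches stack top 'b' => pop. Stack: decba
  Read 'd': push. Stack: decbad
Final stack: "decbad" (length 6)

6


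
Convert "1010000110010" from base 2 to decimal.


Input: "1010000110010" in base 2
Positional expansion:
  Digit '1' (value 1) x 2^12 = 4096
  Digit '0' (value 0) x 2^11 = 0
  Digit '1' (value 1) x 2^10 = 1024
  Digit '0' (value 0) x 2^9 = 0
  Digit '0' (value 0) x 2^8 = 0
  Digit '0' (value 0) x 2^7 = 0
  Digit '0' (value 0) x 2^6 = 0
  Digit '1' (value 1) x 2^5 = 32
  Digit '1' (value 1) x 2^4 = 16
  Digit '0' (value 0) x 2^3 = 0
  Digit '0' (value 0) x 2^2 = 0
  Digit '1' (value 1) x 2^1 = 2
  Digit '0' (value 0) x 2^0 = 0
Sum = 5170

5170


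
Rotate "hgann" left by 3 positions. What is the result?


Input: "hgann", rotate left by 3
First 3 characters: "hga"
Remaining characters: "nn"
Concatenate remaining + first: "nn" + "hga" = "nnhga"

nnhga


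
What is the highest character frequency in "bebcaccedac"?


Input: bebcaccedac
Character counts:
  'a': 2
  'b': 2
  'c': 4
  'd': 1
  'e': 2
Maximum frequency: 4

4


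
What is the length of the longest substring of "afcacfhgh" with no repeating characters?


Input: "afcacfhgh"
Sliding window (track last position of each char):
  Position 0 ('a'): window [0,0] length 1 -- new best
  Position 1 ('f'): window [0,1] length 2 -- new best
  Position 2 ('c'): window [0,2] length 3 -- new best
  Position 3 ('a'): repeat (last at 0), move window start to 1
  Position 3 ('a'): window [1,3] length 3
  Position 4 ('c'): repeat (last at 2), move window start to 3
  Position 4 ('c'): window [3,4] length 2
  Position 5 ('f'): window [3,5] length 3
  Position 6 ('h'): window [3,6] length 4 -- new best
  Position 7 ('g'): window [3,7] length 5 -- new best
  Position 8 ('h'): repeat (last at 6), move window start to 7
  Position 8 ('h'): window [7,8] length 2
Longest substring with no repeats: "acfhg" with length 5

5


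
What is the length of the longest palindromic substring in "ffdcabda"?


Input: "ffdcabda"
Checking substrings for palindromes:
  [0:2] "ff" (len 2) => palindrome
Longest palindromic substring: "ff" with length 2

2


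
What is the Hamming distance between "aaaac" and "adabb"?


Comparing "aaaac" and "adabb" position by position:
  Position 0: 'a' vs 'a' => same
  Position 1: 'a' vs 'd' => differ
  Position 2: 'a' vs 'a' => same
  Position 3: 'a' vs 'b' => differ
  Position 4: 'c' vs 'b' => differ
Total differences (Hamming distance): 3

3


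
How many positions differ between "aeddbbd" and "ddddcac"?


Comparing "aeddbbd" and "ddddcac" position by position:
  Position 0: 'a' vs 'd' => DIFFER
  Position 1: 'e' vs 'd' => DIFFER
  Position 2: 'd' vs 'd' => same
  Position 3: 'd' vs 'd' => same
  Position 4: 'b' vs 'c' => DIFFER
  Position 5: 'b' vs 'a' => DIFFER
  Position 6: 'd' vs 'c' => DIFFER
Positions that differ: 5

5


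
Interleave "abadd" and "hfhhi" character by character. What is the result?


Interleaving "abadd" and "hfhhi":
  Position 0: 'a' from first, 'h' from second => "ah"
  Position 1: 'b' from first, 'f' from second => "bf"
  Position 2: 'a' from first, 'h' from second => "ah"
  Position 3: 'd' from first, 'h' from second => "dh"
  Position 4: 'd' from first, 'i' from second => "di"
Result: ahbfahdhdi

ahbfahdhdi


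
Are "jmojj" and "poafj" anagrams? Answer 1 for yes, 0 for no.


Strings: "jmojj", "poafj"
Sorted first:  jjjmo
Sorted second: afjop
Differ at position 0: 'j' vs 'a' => not anagrams

0


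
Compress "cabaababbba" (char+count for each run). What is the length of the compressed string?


Input: cabaababbba
Runs:
  'c' x 1 => "c1"
  'a' x 1 => "a1"
  'b' x 1 => "b1"
  'a' x 2 => "a2"
  'b' x 1 => "b1"
  'a' x 1 => "a1"
  'b' x 3 => "b3"
  'a' x 1 => "a1"
Compressed: "c1a1b1a2b1a1b3a1"
Compressed length: 16

16


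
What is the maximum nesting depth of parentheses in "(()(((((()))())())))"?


Input: "(()(((((()))())())))"
Tracking depth:
  Position 0 '(': depth becomes 1
  Position 1 '(': depth becomes 2
  Position 2 ')': depth becomes 1
  Position 3 '(': depth becomes 2
  Position 4 '(': depth becomes 3
  Position 5 '(': depth becomes 4
  Position 6 '(': depth becomes 5
  Position 7 '(': depth becomes 6
  Position 8 '(': depth becomes 7
  Position 9 ')': depth becomes 6
  Position 10 ')': depth becomes 5
  Position 11 ')': depth becomes 4
  Position 12 '(': depth becomes 5
  Position 13 ')': depth becomes 4
  Position 14 ')': depth becomes 3
  Position 15 '(': depth becomes 4
  Position 16 ')': depth becomes 3
  Position 17 ')': depth becomes 2
  Position 18 ')': depth becomes 1
  Position 19 ')': depth becomes 0
Maximum depth reached: 7

7


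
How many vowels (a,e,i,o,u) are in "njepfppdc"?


Input: njepfppdc
Checking each character:
  'n' at position 0: consonant
  'j' at position 1: consonant
  'e' at position 2: vowel (running total: 1)
  'p' at position 3: consonant
  'f' at position 4: consonant
  'p' at position 5: consonant
  'p' at position 6: consonant
  'd' at position 7: consonant
  'c' at position 8: consonant
Total vowels: 1

1


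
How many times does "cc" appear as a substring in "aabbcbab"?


Searching for "cc" in "aabbcbab"
Scanning each position:
  Position 0: "aa" => no
  Position 1: "ab" => no
  Position 2: "bb" => no
  Position 3: "bc" => no
  Position 4: "cb" => no
  Position 5: "ba" => no
  Position 6: "ab" => no
Total occurrences: 0

0


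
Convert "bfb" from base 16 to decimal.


Input: "bfb" in base 16
Positional expansion:
  Digit 'b' (value 11) x 16^2 = 2816
  Digit 'f' (value 15) x 16^1 = 240
  Digit 'b' (value 11) x 16^0 = 11
Sum = 3067

3067


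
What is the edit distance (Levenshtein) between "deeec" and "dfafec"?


Computing edit distance: "deeec" -> "dfafec"
DP table:
           d    f    a    f    e    c
      0    1    2    3    4    5    6
  d   1    0    1    2    3    4    5
  e   2    1    1    2    3    3    4
  e   3    2    2    2    3    3    4
  e   4    3    3    3    3    3    4
  c   5    4    4    4    4    4    3
Edit distance = dp[5][6] = 3

3


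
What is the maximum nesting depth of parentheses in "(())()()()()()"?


Input: "(())()()()()()"
Tracking depth:
  Position 0 '(': depth becomes 1
  Position 1 '(': depth becomes 2
  Position 2 ')': depth becomes 1
  Position 3 ')': depth becomes 0
  Position 4 '(': depth becomes 1
  Position 5 ')': depth becomes 0
  Position 6 '(': depth becomes 1
  Position 7 ')': depth becomes 0
  Position 8 '(': depth becomes 1
  Position 9 ')': depth becomes 0
  Position 10 '(': depth becomes 1
  Position 11 ')': depth becomes 0
  Position 12 '(': depth becomes 1
  Position 13 ')': depth becomes 0
Maximum depth reached: 2

2


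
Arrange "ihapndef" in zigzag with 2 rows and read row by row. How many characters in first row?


Zigzag "ihapndef" into 2 rows:
Placing characters:
  'i' => row 0
  'h' => row 1
  'a' => row 0
  'p' => row 1
  'n' => row 0
  'd' => row 1
  'e' => row 0
  'f' => row 1
Rows:
  Row 0: "iane"
  Row 1: "hpdf"
First row length: 4

4
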